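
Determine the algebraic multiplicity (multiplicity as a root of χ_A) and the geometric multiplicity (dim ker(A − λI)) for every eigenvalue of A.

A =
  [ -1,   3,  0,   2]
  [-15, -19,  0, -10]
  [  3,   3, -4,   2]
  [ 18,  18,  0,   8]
λ = -4: alg = 4, geom = 3

Step 1 — factor the characteristic polynomial to read off the algebraic multiplicities:
  χ_A(x) = (x + 4)^4

Step 2 — compute geometric multiplicities via the rank-nullity identity g(λ) = n − rank(A − λI):
  rank(A − (-4)·I) = 1, so dim ker(A − (-4)·I) = n − 1 = 3

Summary:
  λ = -4: algebraic multiplicity = 4, geometric multiplicity = 3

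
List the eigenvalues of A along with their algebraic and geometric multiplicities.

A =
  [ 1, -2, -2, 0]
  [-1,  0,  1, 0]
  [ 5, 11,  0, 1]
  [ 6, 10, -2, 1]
λ = -1: alg = 1, geom = 1; λ = 1: alg = 3, geom = 1

Step 1 — factor the characteristic polynomial to read off the algebraic multiplicities:
  χ_A(x) = (x - 1)^3*(x + 1)

Step 2 — compute geometric multiplicities via the rank-nullity identity g(λ) = n − rank(A − λI):
  rank(A − (-1)·I) = 3, so dim ker(A − (-1)·I) = n − 3 = 1
  rank(A − (1)·I) = 3, so dim ker(A − (1)·I) = n − 3 = 1

Summary:
  λ = -1: algebraic multiplicity = 1, geometric multiplicity = 1
  λ = 1: algebraic multiplicity = 3, geometric multiplicity = 1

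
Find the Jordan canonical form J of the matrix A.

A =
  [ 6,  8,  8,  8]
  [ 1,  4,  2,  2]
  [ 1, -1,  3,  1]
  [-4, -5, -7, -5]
J_2(2) ⊕ J_2(2)

The characteristic polynomial is
  det(x·I − A) = x^4 - 8*x^3 + 24*x^2 - 32*x + 16 = (x - 2)^4

Eigenvalues and multiplicities (the geometric multiplicity of λ is n − rank(A − λI), which equals the number of Jordan blocks for λ):
  λ = 2: algebraic multiplicity = 4, geometric multiplicity = 2

Determining the block sizes for each eigenvalue:
  λ = 2: with am = 4 and gm = 2, the partition is not yet determined (e.g. several partitions of 4 into 2 parts exist). Let N = A − (2)·I. Computing rank(N^1) = 2, rank(N^2) = 0; the number of blocks of size ≥ j is rank(N^{j−1}) − rank(N^j), giving [2, 2]. So we have 2 block(s) of size 2 → block sizes [2, 2]

Assembling the blocks gives a Jordan form
J =
  [2, 1, 0, 0]
  [0, 2, 0, 0]
  [0, 0, 2, 1]
  [0, 0, 0, 2]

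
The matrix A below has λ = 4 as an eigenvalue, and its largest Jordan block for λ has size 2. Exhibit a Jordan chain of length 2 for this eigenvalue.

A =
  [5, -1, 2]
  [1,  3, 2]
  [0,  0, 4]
A Jordan chain for λ = 4 of length 2:
v_1 = (1, 1, 0)ᵀ
v_2 = (1, 0, 0)ᵀ

Let N = A − (4)·I. We want v_2 with N^2 v_2 = 0 but N^1 v_2 ≠ 0; then v_{j-1} := N · v_j for j = 2, …, 2.

Pick v_2 = (1, 0, 0)ᵀ.
Then v_1 = N · v_2 = (1, 1, 0)ᵀ.

Sanity check: (A − (4)·I) v_1 = (0, 0, 0)ᵀ = 0. ✓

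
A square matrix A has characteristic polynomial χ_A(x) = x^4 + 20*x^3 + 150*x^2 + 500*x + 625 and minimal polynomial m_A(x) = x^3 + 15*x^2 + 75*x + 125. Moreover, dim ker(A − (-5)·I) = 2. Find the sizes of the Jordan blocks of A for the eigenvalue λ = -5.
Block sizes for λ = -5: [3, 1]

Step 1 — from the characteristic polynomial, algebraic multiplicity of λ = -5 is 4. From dim ker(A − (-5)·I) = 2, there are exactly 2 Jordan blocks for λ = -5.
Step 2 — from the minimal polynomial, the factor (x + 5)^3 tells us the largest block for λ = -5 has size 3.
Step 3 — with total size 4, 2 blocks, and largest block 3, the block sizes (in nonincreasing order) are [3, 1].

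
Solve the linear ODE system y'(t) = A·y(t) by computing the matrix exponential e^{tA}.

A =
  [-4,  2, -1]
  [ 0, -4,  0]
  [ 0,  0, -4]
e^{tA} =
  [exp(-4*t), 2*t*exp(-4*t), -t*exp(-4*t)]
  [0, exp(-4*t), 0]
  [0, 0, exp(-4*t)]

Strategy: write A = P · J · P⁻¹ where J is a Jordan canonical form, so e^{tA} = P · e^{tJ} · P⁻¹, and e^{tJ} can be computed block-by-block.

A has Jordan form
J =
  [-4,  1,  0]
  [ 0, -4,  0]
  [ 0,  0, -4]
(up to reordering of blocks).

Per-block formulas:
  For a 1×1 block at λ = -4: exp(t · [-4]) = [e^(-4t)].
  For a 2×2 Jordan block J_2(-4): exp(t · J_2(-4)) = e^(-4t)·(I + t·N), where N is the 2×2 nilpotent shift.

After assembling e^{tJ} and conjugating by P, we get:

e^{tA} =
  [exp(-4*t), 2*t*exp(-4*t), -t*exp(-4*t)]
  [0, exp(-4*t), 0]
  [0, 0, exp(-4*t)]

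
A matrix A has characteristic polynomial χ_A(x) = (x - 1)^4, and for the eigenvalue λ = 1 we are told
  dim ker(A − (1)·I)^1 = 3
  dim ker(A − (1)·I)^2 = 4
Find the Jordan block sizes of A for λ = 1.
Block sizes for λ = 1: [2, 1, 1]

From the dimensions of kernels of powers, the number of Jordan blocks of size at least j is d_j − d_{j−1} where d_j = dim ker(N^j) (with d_0 = 0). Computing the differences gives [3, 1].
The number of blocks of size exactly k is (#blocks of size ≥ k) − (#blocks of size ≥ k + 1), so the partition is: 2 block(s) of size 1, 1 block(s) of size 2.
In nonincreasing order the block sizes are [2, 1, 1].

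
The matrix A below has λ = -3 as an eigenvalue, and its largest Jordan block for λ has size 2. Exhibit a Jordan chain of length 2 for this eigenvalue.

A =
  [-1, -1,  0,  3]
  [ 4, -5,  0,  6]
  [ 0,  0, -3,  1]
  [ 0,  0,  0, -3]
A Jordan chain for λ = -3 of length 2:
v_1 = (2, 4, 0, 0)ᵀ
v_2 = (1, 0, 0, 0)ᵀ

Let N = A − (-3)·I. We want v_2 with N^2 v_2 = 0 but N^1 v_2 ≠ 0; then v_{j-1} := N · v_j for j = 2, …, 2.

Pick v_2 = (1, 0, 0, 0)ᵀ.
Then v_1 = N · v_2 = (2, 4, 0, 0)ᵀ.

Sanity check: (A − (-3)·I) v_1 = (0, 0, 0, 0)ᵀ = 0. ✓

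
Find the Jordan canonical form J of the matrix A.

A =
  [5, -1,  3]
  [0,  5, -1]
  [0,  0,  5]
J_3(5)

The characteristic polynomial is
  det(x·I − A) = x^3 - 15*x^2 + 75*x - 125 = (x - 5)^3

Eigenvalues and multiplicities (the geometric multiplicity of λ is n − rank(A − λI), which equals the number of Jordan blocks for λ):
  λ = 5: algebraic multiplicity = 3, geometric multiplicity = 1

Determining the block sizes for each eigenvalue:
  λ = 5: one block (gm = 1), so the single block has size am = 3 → block sizes [3]

Assembling the blocks gives a Jordan form
J =
  [5, 1, 0]
  [0, 5, 1]
  [0, 0, 5]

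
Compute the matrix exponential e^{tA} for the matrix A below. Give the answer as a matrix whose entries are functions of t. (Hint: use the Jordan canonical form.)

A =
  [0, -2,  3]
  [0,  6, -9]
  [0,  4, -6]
e^{tA} =
  [1, -2*t, 3*t]
  [0, 6*t + 1, -9*t]
  [0, 4*t, 1 - 6*t]

Strategy: write A = P · J · P⁻¹ where J is a Jordan canonical form, so e^{tA} = P · e^{tJ} · P⁻¹, and e^{tJ} can be computed block-by-block.

A has Jordan form
J =
  [0, 1, 0]
  [0, 0, 0]
  [0, 0, 0]
(up to reordering of blocks).

Per-block formulas:
  For a 2×2 Jordan block J_2(0): exp(t · J_2(0)) = e^(0t)·(I + t·N), where N is the 2×2 nilpotent shift.
  For a 1×1 block at λ = 0: exp(t · [0]) = [e^(0t)].

After assembling e^{tJ} and conjugating by P, we get:

e^{tA} =
  [1, -2*t, 3*t]
  [0, 6*t + 1, -9*t]
  [0, 4*t, 1 - 6*t]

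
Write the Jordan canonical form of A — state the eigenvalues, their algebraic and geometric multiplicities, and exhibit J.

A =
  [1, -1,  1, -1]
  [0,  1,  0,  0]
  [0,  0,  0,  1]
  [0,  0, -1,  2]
J_2(1) ⊕ J_2(1)

The characteristic polynomial is
  det(x·I − A) = x^4 - 4*x^3 + 6*x^2 - 4*x + 1 = (x - 1)^4

Eigenvalues and multiplicities (the geometric multiplicity of λ is n − rank(A − λI), which equals the number of Jordan blocks for λ):
  λ = 1: algebraic multiplicity = 4, geometric multiplicity = 2

Determining the block sizes for each eigenvalue:
  λ = 1: with am = 4 and gm = 2, the partition is not yet determined (e.g. several partitions of 4 into 2 parts exist). Let N = A − (1)·I. Computing rank(N^1) = 2, rank(N^2) = 0; the number of blocks of size ≥ j is rank(N^{j−1}) − rank(N^j), giving [2, 2]. So we have 2 block(s) of size 2 → block sizes [2, 2]

Assembling the blocks gives a Jordan form
J =
  [1, 1, 0, 0]
  [0, 1, 0, 0]
  [0, 0, 1, 1]
  [0, 0, 0, 1]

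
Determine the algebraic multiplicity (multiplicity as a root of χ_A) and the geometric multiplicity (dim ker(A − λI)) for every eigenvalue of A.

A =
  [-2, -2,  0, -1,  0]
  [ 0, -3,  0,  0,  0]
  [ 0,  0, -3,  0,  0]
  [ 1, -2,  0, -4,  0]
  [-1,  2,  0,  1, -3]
λ = -3: alg = 5, geom = 4

Step 1 — factor the characteristic polynomial to read off the algebraic multiplicities:
  χ_A(x) = (x + 3)^5

Step 2 — compute geometric multiplicities via the rank-nullity identity g(λ) = n − rank(A − λI):
  rank(A − (-3)·I) = 1, so dim ker(A − (-3)·I) = n − 1 = 4

Summary:
  λ = -3: algebraic multiplicity = 5, geometric multiplicity = 4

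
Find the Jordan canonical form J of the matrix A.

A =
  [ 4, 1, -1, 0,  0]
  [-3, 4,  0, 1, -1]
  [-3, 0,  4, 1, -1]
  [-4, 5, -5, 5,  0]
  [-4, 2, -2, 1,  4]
J_2(4) ⊕ J_2(4) ⊕ J_1(5)

The characteristic polynomial is
  det(x·I − A) = x^5 - 21*x^4 + 176*x^3 - 736*x^2 + 1536*x - 1280 = (x - 5)*(x - 4)^4

Eigenvalues and multiplicities (the geometric multiplicity of λ is n − rank(A − λI), which equals the number of Jordan blocks for λ):
  λ = 4: algebraic multiplicity = 4, geometric multiplicity = 2
  λ = 5: algebraic multiplicity = 1, geometric multiplicity = 1

Determining the block sizes for each eigenvalue:
  λ = 4: with am = 4 and gm = 2, the partition is not yet determined (e.g. several partitions of 4 into 2 parts exist). Let N = A − (4)·I. Computing rank(N^1) = 3, rank(N^2) = 1; the number of blocks of size ≥ j is rank(N^{j−1}) − rank(N^j), giving [2, 2]. So we have 2 block(s) of size 2 → block sizes [2, 2]
  λ = 5: one block (gm = 1), so the single block has size am = 1 → block sizes [1]

Assembling the blocks gives a Jordan form
J =
  [4, 1, 0, 0, 0]
  [0, 4, 0, 0, 0]
  [0, 0, 4, 1, 0]
  [0, 0, 0, 4, 0]
  [0, 0, 0, 0, 5]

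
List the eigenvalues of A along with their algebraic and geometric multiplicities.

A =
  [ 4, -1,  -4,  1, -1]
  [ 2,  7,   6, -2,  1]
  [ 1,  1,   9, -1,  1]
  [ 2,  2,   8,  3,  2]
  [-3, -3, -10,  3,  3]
λ = 5: alg = 4, geom = 3; λ = 6: alg = 1, geom = 1

Step 1 — factor the characteristic polynomial to read off the algebraic multiplicities:
  χ_A(x) = (x - 6)*(x - 5)^4

Step 2 — compute geometric multiplicities via the rank-nullity identity g(λ) = n − rank(A − λI):
  rank(A − (5)·I) = 2, so dim ker(A − (5)·I) = n − 2 = 3
  rank(A − (6)·I) = 4, so dim ker(A − (6)·I) = n − 4 = 1

Summary:
  λ = 5: algebraic multiplicity = 4, geometric multiplicity = 3
  λ = 6: algebraic multiplicity = 1, geometric multiplicity = 1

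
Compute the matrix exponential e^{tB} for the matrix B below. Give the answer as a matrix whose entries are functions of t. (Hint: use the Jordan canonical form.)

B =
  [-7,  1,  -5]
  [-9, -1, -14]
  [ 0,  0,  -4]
e^{tB} =
  [-3*t*exp(-4*t) + exp(-4*t), t*exp(-4*t), t^2*exp(-4*t)/2 - 5*t*exp(-4*t)]
  [-9*t*exp(-4*t), 3*t*exp(-4*t) + exp(-4*t), 3*t^2*exp(-4*t)/2 - 14*t*exp(-4*t)]
  [0, 0, exp(-4*t)]

Strategy: write B = P · J · P⁻¹ where J is a Jordan canonical form, so e^{tB} = P · e^{tJ} · P⁻¹, and e^{tJ} can be computed block-by-block.

B has Jordan form
J =
  [-4,  1,  0]
  [ 0, -4,  1]
  [ 0,  0, -4]
(up to reordering of blocks).

Per-block formulas:
  For a 3×3 Jordan block J_3(-4): exp(t · J_3(-4)) = e^(-4t)·(I + t·N + (t^2/2)·N^2), where N is the 3×3 nilpotent shift.

After assembling e^{tJ} and conjugating by P, we get:

e^{tB} =
  [-3*t*exp(-4*t) + exp(-4*t), t*exp(-4*t), t^2*exp(-4*t)/2 - 5*t*exp(-4*t)]
  [-9*t*exp(-4*t), 3*t*exp(-4*t) + exp(-4*t), 3*t^2*exp(-4*t)/2 - 14*t*exp(-4*t)]
  [0, 0, exp(-4*t)]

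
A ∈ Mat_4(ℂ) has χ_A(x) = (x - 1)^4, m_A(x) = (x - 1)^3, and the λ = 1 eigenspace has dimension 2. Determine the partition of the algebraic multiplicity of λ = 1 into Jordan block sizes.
Block sizes for λ = 1: [3, 1]

Step 1 — from the characteristic polynomial, algebraic multiplicity of λ = 1 is 4. From dim ker(A − (1)·I) = 2, there are exactly 2 Jordan blocks for λ = 1.
Step 2 — from the minimal polynomial, the factor (x − 1)^3 tells us the largest block for λ = 1 has size 3.
Step 3 — with total size 4, 2 blocks, and largest block 3, the block sizes (in nonincreasing order) are [3, 1].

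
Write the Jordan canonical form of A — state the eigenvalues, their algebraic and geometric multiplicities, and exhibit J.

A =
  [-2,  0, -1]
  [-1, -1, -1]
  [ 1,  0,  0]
J_2(-1) ⊕ J_1(-1)

The characteristic polynomial is
  det(x·I − A) = x^3 + 3*x^2 + 3*x + 1 = (x + 1)^3

Eigenvalues and multiplicities (the geometric multiplicity of λ is n − rank(A − λI), which equals the number of Jordan blocks for λ):
  λ = -1: algebraic multiplicity = 3, geometric multiplicity = 2

Determining the block sizes for each eigenvalue:
  λ = -1: 2 blocks summing to 3 forces exactly one block of size 2 and the rest size 1 → block sizes [2, 1]

Assembling the blocks gives a Jordan form
J =
  [-1,  1,  0]
  [ 0, -1,  0]
  [ 0,  0, -1]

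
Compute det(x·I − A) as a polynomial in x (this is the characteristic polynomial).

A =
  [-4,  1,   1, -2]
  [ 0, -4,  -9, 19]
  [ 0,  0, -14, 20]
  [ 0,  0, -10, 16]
x^4 + 6*x^3 - 24*x^2 - 224*x - 384

Expanding det(x·I − A) (e.g. by cofactor expansion or by noting that A is similar to its Jordan form J, which has the same characteristic polynomial as A) gives
  χ_A(x) = x^4 + 6*x^3 - 24*x^2 - 224*x - 384
which factors as (x - 6)*(x + 4)^3. The eigenvalues (with algebraic multiplicities) are λ = -4 with multiplicity 3, λ = 6 with multiplicity 1.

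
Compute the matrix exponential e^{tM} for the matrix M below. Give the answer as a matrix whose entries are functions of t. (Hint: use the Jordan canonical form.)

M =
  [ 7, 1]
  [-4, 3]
e^{tM} =
  [2*t*exp(5*t) + exp(5*t), t*exp(5*t)]
  [-4*t*exp(5*t), -2*t*exp(5*t) + exp(5*t)]

Strategy: write M = P · J · P⁻¹ where J is a Jordan canonical form, so e^{tM} = P · e^{tJ} · P⁻¹, and e^{tJ} can be computed block-by-block.

M has Jordan form
J =
  [5, 1]
  [0, 5]
(up to reordering of blocks).

Per-block formulas:
  For a 2×2 Jordan block J_2(5): exp(t · J_2(5)) = e^(5t)·(I + t·N), where N is the 2×2 nilpotent shift.

After assembling e^{tJ} and conjugating by P, we get:

e^{tM} =
  [2*t*exp(5*t) + exp(5*t), t*exp(5*t)]
  [-4*t*exp(5*t), -2*t*exp(5*t) + exp(5*t)]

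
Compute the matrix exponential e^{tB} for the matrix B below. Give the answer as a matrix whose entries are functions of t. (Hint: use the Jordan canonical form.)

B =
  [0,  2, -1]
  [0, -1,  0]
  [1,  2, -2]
e^{tB} =
  [t*exp(-t) + exp(-t), 2*t*exp(-t), -t*exp(-t)]
  [0, exp(-t), 0]
  [t*exp(-t), 2*t*exp(-t), -t*exp(-t) + exp(-t)]

Strategy: write B = P · J · P⁻¹ where J is a Jordan canonical form, so e^{tB} = P · e^{tJ} · P⁻¹, and e^{tJ} can be computed block-by-block.

B has Jordan form
J =
  [-1,  1,  0]
  [ 0, -1,  0]
  [ 0,  0, -1]
(up to reordering of blocks).

Per-block formulas:
  For a 2×2 Jordan block J_2(-1): exp(t · J_2(-1)) = e^(-1t)·(I + t·N), where N is the 2×2 nilpotent shift.
  For a 1×1 block at λ = -1: exp(t · [-1]) = [e^(-1t)].

After assembling e^{tJ} and conjugating by P, we get:

e^{tB} =
  [t*exp(-t) + exp(-t), 2*t*exp(-t), -t*exp(-t)]
  [0, exp(-t), 0]
  [t*exp(-t), 2*t*exp(-t), -t*exp(-t) + exp(-t)]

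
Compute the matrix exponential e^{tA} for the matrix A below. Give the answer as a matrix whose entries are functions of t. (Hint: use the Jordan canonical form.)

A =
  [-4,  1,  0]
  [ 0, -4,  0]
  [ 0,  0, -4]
e^{tA} =
  [exp(-4*t), t*exp(-4*t), 0]
  [0, exp(-4*t), 0]
  [0, 0, exp(-4*t)]

Strategy: write A = P · J · P⁻¹ where J is a Jordan canonical form, so e^{tA} = P · e^{tJ} · P⁻¹, and e^{tJ} can be computed block-by-block.

A has Jordan form
J =
  [-4,  1,  0]
  [ 0, -4,  0]
  [ 0,  0, -4]
(up to reordering of blocks).

Per-block formulas:
  For a 2×2 Jordan block J_2(-4): exp(t · J_2(-4)) = e^(-4t)·(I + t·N), where N is the 2×2 nilpotent shift.
  For a 1×1 block at λ = -4: exp(t · [-4]) = [e^(-4t)].

After assembling e^{tJ} and conjugating by P, we get:

e^{tA} =
  [exp(-4*t), t*exp(-4*t), 0]
  [0, exp(-4*t), 0]
  [0, 0, exp(-4*t)]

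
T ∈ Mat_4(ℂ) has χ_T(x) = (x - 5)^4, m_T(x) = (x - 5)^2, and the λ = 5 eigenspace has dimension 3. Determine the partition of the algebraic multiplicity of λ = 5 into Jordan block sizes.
Block sizes for λ = 5: [2, 1, 1]

Step 1 — from the characteristic polynomial, algebraic multiplicity of λ = 5 is 4. From dim ker(T − (5)·I) = 3, there are exactly 3 Jordan blocks for λ = 5.
Step 2 — from the minimal polynomial, the factor (x − 5)^2 tells us the largest block for λ = 5 has size 2.
Step 3 — with total size 4, 3 blocks, and largest block 2, the block sizes (in nonincreasing order) are [2, 1, 1].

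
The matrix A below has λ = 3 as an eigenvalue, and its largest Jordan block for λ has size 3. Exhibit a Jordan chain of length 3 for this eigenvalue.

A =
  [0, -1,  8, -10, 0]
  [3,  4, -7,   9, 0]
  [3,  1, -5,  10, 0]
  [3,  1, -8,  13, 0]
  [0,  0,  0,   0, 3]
A Jordan chain for λ = 3 of length 3:
v_1 = (-1, 1, 1, 1, 0)ᵀ
v_2 = (8, -7, -8, -8, 0)ᵀ
v_3 = (0, 0, 1, 0, 0)ᵀ

Let N = A − (3)·I. We want v_3 with N^3 v_3 = 0 but N^2 v_3 ≠ 0; then v_{j-1} := N · v_j for j = 3, …, 2.

Pick v_3 = (0, 0, 1, 0, 0)ᵀ.
Then v_2 = N · v_3 = (8, -7, -8, -8, 0)ᵀ.
Then v_1 = N · v_2 = (-1, 1, 1, 1, 0)ᵀ.

Sanity check: (A − (3)·I) v_1 = (0, 0, 0, 0, 0)ᵀ = 0. ✓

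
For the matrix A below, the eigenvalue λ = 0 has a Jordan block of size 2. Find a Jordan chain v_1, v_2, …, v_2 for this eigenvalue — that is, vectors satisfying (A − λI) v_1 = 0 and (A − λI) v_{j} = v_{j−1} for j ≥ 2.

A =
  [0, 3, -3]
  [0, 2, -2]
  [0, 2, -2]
A Jordan chain for λ = 0 of length 2:
v_1 = (3, 2, 2)ᵀ
v_2 = (0, 1, 0)ᵀ

Let N = A − (0)·I. We want v_2 with N^2 v_2 = 0 but N^1 v_2 ≠ 0; then v_{j-1} := N · v_j for j = 2, …, 2.

Pick v_2 = (0, 1, 0)ᵀ.
Then v_1 = N · v_2 = (3, 2, 2)ᵀ.

Sanity check: (A − (0)·I) v_1 = (0, 0, 0)ᵀ = 0. ✓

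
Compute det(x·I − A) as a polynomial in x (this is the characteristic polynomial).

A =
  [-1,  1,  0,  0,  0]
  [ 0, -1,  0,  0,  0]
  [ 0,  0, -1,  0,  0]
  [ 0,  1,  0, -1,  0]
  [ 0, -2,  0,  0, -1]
x^5 + 5*x^4 + 10*x^3 + 10*x^2 + 5*x + 1

Expanding det(x·I − A) (e.g. by cofactor expansion or by noting that A is similar to its Jordan form J, which has the same characteristic polynomial as A) gives
  χ_A(x) = x^5 + 5*x^4 + 10*x^3 + 10*x^2 + 5*x + 1
which factors as (x + 1)^5. The eigenvalues (with algebraic multiplicities) are λ = -1 with multiplicity 5.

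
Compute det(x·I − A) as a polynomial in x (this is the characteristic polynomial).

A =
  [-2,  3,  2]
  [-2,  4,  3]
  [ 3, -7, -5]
x^3 + 3*x^2 + 3*x + 1

Expanding det(x·I − A) (e.g. by cofactor expansion or by noting that A is similar to its Jordan form J, which has the same characteristic polynomial as A) gives
  χ_A(x) = x^3 + 3*x^2 + 3*x + 1
which factors as (x + 1)^3. The eigenvalues (with algebraic multiplicities) are λ = -1 with multiplicity 3.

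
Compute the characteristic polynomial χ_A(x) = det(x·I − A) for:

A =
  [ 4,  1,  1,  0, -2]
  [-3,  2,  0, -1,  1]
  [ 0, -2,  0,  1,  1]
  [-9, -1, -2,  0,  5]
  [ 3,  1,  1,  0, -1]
x^5 - 5*x^4 + 10*x^3 - 10*x^2 + 5*x - 1

Expanding det(x·I − A) (e.g. by cofactor expansion or by noting that A is similar to its Jordan form J, which has the same characteristic polynomial as A) gives
  χ_A(x) = x^5 - 5*x^4 + 10*x^3 - 10*x^2 + 5*x - 1
which factors as (x - 1)^5. The eigenvalues (with algebraic multiplicities) are λ = 1 with multiplicity 5.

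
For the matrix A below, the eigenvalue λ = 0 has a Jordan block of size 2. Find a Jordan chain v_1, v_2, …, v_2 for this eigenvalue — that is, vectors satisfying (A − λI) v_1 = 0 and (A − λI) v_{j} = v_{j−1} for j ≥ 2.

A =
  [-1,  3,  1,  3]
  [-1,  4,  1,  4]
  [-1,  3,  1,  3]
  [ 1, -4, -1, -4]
A Jordan chain for λ = 0 of length 2:
v_1 = (-1, -1, -1, 1)ᵀ
v_2 = (1, 0, 0, 0)ᵀ

Let N = A − (0)·I. We want v_2 with N^2 v_2 = 0 but N^1 v_2 ≠ 0; then v_{j-1} := N · v_j for j = 2, …, 2.

Pick v_2 = (1, 0, 0, 0)ᵀ.
Then v_1 = N · v_2 = (-1, -1, -1, 1)ᵀ.

Sanity check: (A − (0)·I) v_1 = (0, 0, 0, 0)ᵀ = 0. ✓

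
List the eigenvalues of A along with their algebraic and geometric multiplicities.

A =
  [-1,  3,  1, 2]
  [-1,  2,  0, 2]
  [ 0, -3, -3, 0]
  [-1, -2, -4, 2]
λ = 0: alg = 4, geom = 2

Step 1 — factor the characteristic polynomial to read off the algebraic multiplicities:
  χ_A(x) = x^4

Step 2 — compute geometric multiplicities via the rank-nullity identity g(λ) = n − rank(A − λI):
  rank(A − (0)·I) = 2, so dim ker(A − (0)·I) = n − 2 = 2

Summary:
  λ = 0: algebraic multiplicity = 4, geometric multiplicity = 2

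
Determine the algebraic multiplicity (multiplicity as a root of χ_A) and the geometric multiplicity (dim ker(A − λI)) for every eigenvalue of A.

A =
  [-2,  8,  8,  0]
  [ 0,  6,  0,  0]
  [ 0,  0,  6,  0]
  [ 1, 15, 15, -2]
λ = -2: alg = 2, geom = 1; λ = 6: alg = 2, geom = 2

Step 1 — factor the characteristic polynomial to read off the algebraic multiplicities:
  χ_A(x) = (x - 6)^2*(x + 2)^2

Step 2 — compute geometric multiplicities via the rank-nullity identity g(λ) = n − rank(A − λI):
  rank(A − (-2)·I) = 3, so dim ker(A − (-2)·I) = n − 3 = 1
  rank(A − (6)·I) = 2, so dim ker(A − (6)·I) = n − 2 = 2

Summary:
  λ = -2: algebraic multiplicity = 2, geometric multiplicity = 1
  λ = 6: algebraic multiplicity = 2, geometric multiplicity = 2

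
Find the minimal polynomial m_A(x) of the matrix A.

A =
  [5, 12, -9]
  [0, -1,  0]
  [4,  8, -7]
x^2 + 2*x + 1

The characteristic polynomial is χ_A(x) = (x + 1)^3, so the eigenvalues are known. The minimal polynomial is
  m_A(x) = Π_λ (x − λ)^{k_λ}
where k_λ is the size of the *largest* Jordan block for λ (equivalently, the smallest k with (A − λI)^k v = 0 for every generalised eigenvector v of λ).

  λ = -1: largest Jordan block has size 2, contributing (x + 1)^2

So m_A(x) = (x + 1)^2 = x^2 + 2*x + 1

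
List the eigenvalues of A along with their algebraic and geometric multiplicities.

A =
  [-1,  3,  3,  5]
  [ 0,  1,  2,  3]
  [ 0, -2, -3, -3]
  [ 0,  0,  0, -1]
λ = -1: alg = 4, geom = 2

Step 1 — factor the characteristic polynomial to read off the algebraic multiplicities:
  χ_A(x) = (x + 1)^4

Step 2 — compute geometric multiplicities via the rank-nullity identity g(λ) = n − rank(A − λI):
  rank(A − (-1)·I) = 2, so dim ker(A − (-1)·I) = n − 2 = 2

Summary:
  λ = -1: algebraic multiplicity = 4, geometric multiplicity = 2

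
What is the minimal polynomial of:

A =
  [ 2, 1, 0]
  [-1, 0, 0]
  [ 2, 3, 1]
x^3 - 3*x^2 + 3*x - 1

The characteristic polynomial is χ_A(x) = (x - 1)^3, so the eigenvalues are known. The minimal polynomial is
  m_A(x) = Π_λ (x − λ)^{k_λ}
where k_λ is the size of the *largest* Jordan block for λ (equivalently, the smallest k with (A − λI)^k v = 0 for every generalised eigenvector v of λ).

  λ = 1: largest Jordan block has size 3, contributing (x − 1)^3

So m_A(x) = (x - 1)^3 = x^3 - 3*x^2 + 3*x - 1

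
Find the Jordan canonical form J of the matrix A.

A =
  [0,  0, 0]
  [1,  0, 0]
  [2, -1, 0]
J_3(0)

The characteristic polynomial is
  det(x·I − A) = x^3

Eigenvalues and multiplicities (the geometric multiplicity of λ is n − rank(A − λI), which equals the number of Jordan blocks for λ):
  λ = 0: algebraic multiplicity = 3, geometric multiplicity = 1

Determining the block sizes for each eigenvalue:
  λ = 0: one block (gm = 1), so the single block has size am = 3 → block sizes [3]

Assembling the blocks gives a Jordan form
J =
  [0, 1, 0]
  [0, 0, 1]
  [0, 0, 0]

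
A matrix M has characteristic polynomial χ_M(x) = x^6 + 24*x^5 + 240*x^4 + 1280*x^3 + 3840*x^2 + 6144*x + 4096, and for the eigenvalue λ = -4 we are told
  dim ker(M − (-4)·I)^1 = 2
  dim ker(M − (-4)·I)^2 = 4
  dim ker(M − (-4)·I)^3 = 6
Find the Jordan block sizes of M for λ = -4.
Block sizes for λ = -4: [3, 3]

From the dimensions of kernels of powers, the number of Jordan blocks of size at least j is d_j − d_{j−1} where d_j = dim ker(N^j) (with d_0 = 0). Computing the differences gives [2, 2, 2].
The number of blocks of size exactly k is (#blocks of size ≥ k) − (#blocks of size ≥ k + 1), so the partition is: 2 block(s) of size 3.
In nonincreasing order the block sizes are [3, 3].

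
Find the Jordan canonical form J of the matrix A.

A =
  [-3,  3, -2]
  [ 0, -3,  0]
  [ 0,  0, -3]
J_2(-3) ⊕ J_1(-3)

The characteristic polynomial is
  det(x·I − A) = x^3 + 9*x^2 + 27*x + 27 = (x + 3)^3

Eigenvalues and multiplicities (the geometric multiplicity of λ is n − rank(A − λI), which equals the number of Jordan blocks for λ):
  λ = -3: algebraic multiplicity = 3, geometric multiplicity = 2

Determining the block sizes for each eigenvalue:
  λ = -3: 2 blocks summing to 3 forces exactly one block of size 2 and the rest size 1 → block sizes [2, 1]

Assembling the blocks gives a Jordan form
J =
  [-3,  1,  0]
  [ 0, -3,  0]
  [ 0,  0, -3]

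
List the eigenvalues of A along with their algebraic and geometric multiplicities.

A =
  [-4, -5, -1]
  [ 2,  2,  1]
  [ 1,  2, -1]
λ = -1: alg = 3, geom = 1

Step 1 — factor the characteristic polynomial to read off the algebraic multiplicities:
  χ_A(x) = (x + 1)^3

Step 2 — compute geometric multiplicities via the rank-nullity identity g(λ) = n − rank(A − λI):
  rank(A − (-1)·I) = 2, so dim ker(A − (-1)·I) = n − 2 = 1

Summary:
  λ = -1: algebraic multiplicity = 3, geometric multiplicity = 1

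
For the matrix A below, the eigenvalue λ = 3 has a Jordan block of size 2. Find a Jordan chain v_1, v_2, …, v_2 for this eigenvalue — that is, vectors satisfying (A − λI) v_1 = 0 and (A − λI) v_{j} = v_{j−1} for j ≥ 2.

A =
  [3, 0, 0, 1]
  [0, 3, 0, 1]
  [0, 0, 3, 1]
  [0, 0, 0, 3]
A Jordan chain for λ = 3 of length 2:
v_1 = (1, 1, 1, 0)ᵀ
v_2 = (0, 0, 0, 1)ᵀ

Let N = A − (3)·I. We want v_2 with N^2 v_2 = 0 but N^1 v_2 ≠ 0; then v_{j-1} := N · v_j for j = 2, …, 2.

Pick v_2 = (0, 0, 0, 1)ᵀ.
Then v_1 = N · v_2 = (1, 1, 1, 0)ᵀ.

Sanity check: (A − (3)·I) v_1 = (0, 0, 0, 0)ᵀ = 0. ✓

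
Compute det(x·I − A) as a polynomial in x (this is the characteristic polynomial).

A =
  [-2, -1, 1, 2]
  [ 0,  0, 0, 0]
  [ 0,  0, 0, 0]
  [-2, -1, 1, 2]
x^4

Expanding det(x·I − A) (e.g. by cofactor expansion or by noting that A is similar to its Jordan form J, which has the same characteristic polynomial as A) gives
  χ_A(x) = x^4
which factors as x^4. The eigenvalues (with algebraic multiplicities) are λ = 0 with multiplicity 4.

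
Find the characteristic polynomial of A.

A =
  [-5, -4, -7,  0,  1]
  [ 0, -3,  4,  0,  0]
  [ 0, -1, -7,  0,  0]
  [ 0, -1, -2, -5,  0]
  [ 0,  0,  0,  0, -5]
x^5 + 25*x^4 + 250*x^3 + 1250*x^2 + 3125*x + 3125

Expanding det(x·I − A) (e.g. by cofactor expansion or by noting that A is similar to its Jordan form J, which has the same characteristic polynomial as A) gives
  χ_A(x) = x^5 + 25*x^4 + 250*x^3 + 1250*x^2 + 3125*x + 3125
which factors as (x + 5)^5. The eigenvalues (with algebraic multiplicities) are λ = -5 with multiplicity 5.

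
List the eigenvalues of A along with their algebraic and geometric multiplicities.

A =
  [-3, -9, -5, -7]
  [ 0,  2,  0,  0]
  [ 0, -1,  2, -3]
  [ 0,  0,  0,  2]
λ = -3: alg = 1, geom = 1; λ = 2: alg = 3, geom = 2

Step 1 — factor the characteristic polynomial to read off the algebraic multiplicities:
  χ_A(x) = (x - 2)^3*(x + 3)

Step 2 — compute geometric multiplicities via the rank-nullity identity g(λ) = n − rank(A − λI):
  rank(A − (-3)·I) = 3, so dim ker(A − (-3)·I) = n − 3 = 1
  rank(A − (2)·I) = 2, so dim ker(A − (2)·I) = n − 2 = 2

Summary:
  λ = -3: algebraic multiplicity = 1, geometric multiplicity = 1
  λ = 2: algebraic multiplicity = 3, geometric multiplicity = 2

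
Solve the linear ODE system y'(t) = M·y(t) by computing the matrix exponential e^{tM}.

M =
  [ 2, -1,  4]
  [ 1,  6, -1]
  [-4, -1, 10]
e^{tM} =
  [-t^2*exp(6*t)/2 - 4*t*exp(6*t) + exp(6*t), -t*exp(6*t), t^2*exp(6*t)/2 + 4*t*exp(6*t)]
  [t*exp(6*t), exp(6*t), -t*exp(6*t)]
  [-t^2*exp(6*t)/2 - 4*t*exp(6*t), -t*exp(6*t), t^2*exp(6*t)/2 + 4*t*exp(6*t) + exp(6*t)]

Strategy: write M = P · J · P⁻¹ where J is a Jordan canonical form, so e^{tM} = P · e^{tJ} · P⁻¹, and e^{tJ} can be computed block-by-block.

M has Jordan form
J =
  [6, 1, 0]
  [0, 6, 1]
  [0, 0, 6]
(up to reordering of blocks).

Per-block formulas:
  For a 3×3 Jordan block J_3(6): exp(t · J_3(6)) = e^(6t)·(I + t·N + (t^2/2)·N^2), where N is the 3×3 nilpotent shift.

After assembling e^{tJ} and conjugating by P, we get:

e^{tM} =
  [-t^2*exp(6*t)/2 - 4*t*exp(6*t) + exp(6*t), -t*exp(6*t), t^2*exp(6*t)/2 + 4*t*exp(6*t)]
  [t*exp(6*t), exp(6*t), -t*exp(6*t)]
  [-t^2*exp(6*t)/2 - 4*t*exp(6*t), -t*exp(6*t), t^2*exp(6*t)/2 + 4*t*exp(6*t) + exp(6*t)]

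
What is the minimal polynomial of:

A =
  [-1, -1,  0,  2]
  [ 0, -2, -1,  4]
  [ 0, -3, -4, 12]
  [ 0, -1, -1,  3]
x^3 + 3*x^2 + 3*x + 1

The characteristic polynomial is χ_A(x) = (x + 1)^4, so the eigenvalues are known. The minimal polynomial is
  m_A(x) = Π_λ (x − λ)^{k_λ}
where k_λ is the size of the *largest* Jordan block for λ (equivalently, the smallest k with (A − λI)^k v = 0 for every generalised eigenvector v of λ).

  λ = -1: largest Jordan block has size 3, contributing (x + 1)^3

So m_A(x) = (x + 1)^3 = x^3 + 3*x^2 + 3*x + 1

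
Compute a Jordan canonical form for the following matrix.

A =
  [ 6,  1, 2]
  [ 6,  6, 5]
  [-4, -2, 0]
J_3(4)

The characteristic polynomial is
  det(x·I − A) = x^3 - 12*x^2 + 48*x - 64 = (x - 4)^3

Eigenvalues and multiplicities (the geometric multiplicity of λ is n − rank(A − λI), which equals the number of Jordan blocks for λ):
  λ = 4: algebraic multiplicity = 3, geometric multiplicity = 1

Determining the block sizes for each eigenvalue:
  λ = 4: one block (gm = 1), so the single block has size am = 3 → block sizes [3]

Assembling the blocks gives a Jordan form
J =
  [4, 1, 0]
  [0, 4, 1]
  [0, 0, 4]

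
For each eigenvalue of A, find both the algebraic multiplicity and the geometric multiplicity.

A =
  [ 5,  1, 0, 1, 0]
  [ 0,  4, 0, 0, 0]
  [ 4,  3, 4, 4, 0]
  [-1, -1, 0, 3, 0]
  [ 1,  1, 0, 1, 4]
λ = 4: alg = 5, geom = 3

Step 1 — factor the characteristic polynomial to read off the algebraic multiplicities:
  χ_A(x) = (x - 4)^5

Step 2 — compute geometric multiplicities via the rank-nullity identity g(λ) = n − rank(A − λI):
  rank(A − (4)·I) = 2, so dim ker(A − (4)·I) = n − 2 = 3

Summary:
  λ = 4: algebraic multiplicity = 5, geometric multiplicity = 3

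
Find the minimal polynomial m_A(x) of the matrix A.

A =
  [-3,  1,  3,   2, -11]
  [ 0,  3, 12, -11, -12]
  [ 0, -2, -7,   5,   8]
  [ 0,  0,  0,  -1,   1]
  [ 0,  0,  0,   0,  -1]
x^5 + 9*x^4 + 30*x^3 + 46*x^2 + 33*x + 9

The characteristic polynomial is χ_A(x) = (x + 1)^3*(x + 3)^2, so the eigenvalues are known. The minimal polynomial is
  m_A(x) = Π_λ (x − λ)^{k_λ}
where k_λ is the size of the *largest* Jordan block for λ (equivalently, the smallest k with (A − λI)^k v = 0 for every generalised eigenvector v of λ).

  λ = -3: largest Jordan block has size 2, contributing (x + 3)^2
  λ = -1: largest Jordan block has size 3, contributing (x + 1)^3

So m_A(x) = (x + 1)^3*(x + 3)^2 = x^5 + 9*x^4 + 30*x^3 + 46*x^2 + 33*x + 9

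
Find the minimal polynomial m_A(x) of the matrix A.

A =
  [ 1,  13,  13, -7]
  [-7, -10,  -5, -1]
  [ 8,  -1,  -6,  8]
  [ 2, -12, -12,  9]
x^4 + 6*x^3 - 11*x^2 - 60*x + 100

The characteristic polynomial is χ_A(x) = (x - 2)^2*(x + 5)^2, so the eigenvalues are known. The minimal polynomial is
  m_A(x) = Π_λ (x − λ)^{k_λ}
where k_λ is the size of the *largest* Jordan block for λ (equivalently, the smallest k with (A − λI)^k v = 0 for every generalised eigenvector v of λ).

  λ = -5: largest Jordan block has size 2, contributing (x + 5)^2
  λ = 2: largest Jordan block has size 2, contributing (x − 2)^2

So m_A(x) = (x - 2)^2*(x + 5)^2 = x^4 + 6*x^3 - 11*x^2 - 60*x + 100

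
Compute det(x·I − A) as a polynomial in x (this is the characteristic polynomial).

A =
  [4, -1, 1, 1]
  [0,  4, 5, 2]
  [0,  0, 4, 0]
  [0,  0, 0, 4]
x^4 - 16*x^3 + 96*x^2 - 256*x + 256

Expanding det(x·I − A) (e.g. by cofactor expansion or by noting that A is similar to its Jordan form J, which has the same characteristic polynomial as A) gives
  χ_A(x) = x^4 - 16*x^3 + 96*x^2 - 256*x + 256
which factors as (x - 4)^4. The eigenvalues (with algebraic multiplicities) are λ = 4 with multiplicity 4.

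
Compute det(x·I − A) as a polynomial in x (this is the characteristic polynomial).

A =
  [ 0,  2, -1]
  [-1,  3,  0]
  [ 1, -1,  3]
x^3 - 6*x^2 + 12*x - 8

Expanding det(x·I − A) (e.g. by cofactor expansion or by noting that A is similar to its Jordan form J, which has the same characteristic polynomial as A) gives
  χ_A(x) = x^3 - 6*x^2 + 12*x - 8
which factors as (x - 2)^3. The eigenvalues (with algebraic multiplicities) are λ = 2 with multiplicity 3.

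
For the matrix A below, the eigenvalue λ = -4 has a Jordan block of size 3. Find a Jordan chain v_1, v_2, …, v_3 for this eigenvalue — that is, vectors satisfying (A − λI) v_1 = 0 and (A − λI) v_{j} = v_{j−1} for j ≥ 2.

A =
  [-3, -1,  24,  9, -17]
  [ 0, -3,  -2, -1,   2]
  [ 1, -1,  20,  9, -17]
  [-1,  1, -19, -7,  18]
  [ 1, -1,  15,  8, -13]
A Jordan chain for λ = -4 of length 3:
v_1 = (-1, 1, -1, 1, -1)ᵀ
v_2 = (1, 0, 1, -1, 1)ᵀ
v_3 = (1, 0, 0, 0, 0)ᵀ

Let N = A − (-4)·I. We want v_3 with N^3 v_3 = 0 but N^2 v_3 ≠ 0; then v_{j-1} := N · v_j for j = 3, …, 2.

Pick v_3 = (1, 0, 0, 0, 0)ᵀ.
Then v_2 = N · v_3 = (1, 0, 1, -1, 1)ᵀ.
Then v_1 = N · v_2 = (-1, 1, -1, 1, -1)ᵀ.

Sanity check: (A − (-4)·I) v_1 = (0, 0, 0, 0, 0)ᵀ = 0. ✓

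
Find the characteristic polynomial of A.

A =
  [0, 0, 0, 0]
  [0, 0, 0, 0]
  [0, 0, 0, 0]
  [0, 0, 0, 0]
x^4

Expanding det(x·I − A) (e.g. by cofactor expansion or by noting that A is similar to its Jordan form J, which has the same characteristic polynomial as A) gives
  χ_A(x) = x^4
which factors as x^4. The eigenvalues (with algebraic multiplicities) are λ = 0 with multiplicity 4.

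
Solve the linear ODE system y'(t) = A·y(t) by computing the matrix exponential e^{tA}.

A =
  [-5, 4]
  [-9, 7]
e^{tA} =
  [-6*t*exp(t) + exp(t), 4*t*exp(t)]
  [-9*t*exp(t), 6*t*exp(t) + exp(t)]

Strategy: write A = P · J · P⁻¹ where J is a Jordan canonical form, so e^{tA} = P · e^{tJ} · P⁻¹, and e^{tJ} can be computed block-by-block.

A has Jordan form
J =
  [1, 1]
  [0, 1]
(up to reordering of blocks).

Per-block formulas:
  For a 2×2 Jordan block J_2(1): exp(t · J_2(1)) = e^(1t)·(I + t·N), where N is the 2×2 nilpotent shift.

After assembling e^{tJ} and conjugating by P, we get:

e^{tA} =
  [-6*t*exp(t) + exp(t), 4*t*exp(t)]
  [-9*t*exp(t), 6*t*exp(t) + exp(t)]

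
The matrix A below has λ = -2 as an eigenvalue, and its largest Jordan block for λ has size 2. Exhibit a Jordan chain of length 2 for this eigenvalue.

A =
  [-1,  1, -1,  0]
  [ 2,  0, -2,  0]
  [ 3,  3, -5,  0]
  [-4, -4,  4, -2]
A Jordan chain for λ = -2 of length 2:
v_1 = (1, 2, 3, -4)ᵀ
v_2 = (1, 0, 0, 0)ᵀ

Let N = A − (-2)·I. We want v_2 with N^2 v_2 = 0 but N^1 v_2 ≠ 0; then v_{j-1} := N · v_j for j = 2, …, 2.

Pick v_2 = (1, 0, 0, 0)ᵀ.
Then v_1 = N · v_2 = (1, 2, 3, -4)ᵀ.

Sanity check: (A − (-2)·I) v_1 = (0, 0, 0, 0)ᵀ = 0. ✓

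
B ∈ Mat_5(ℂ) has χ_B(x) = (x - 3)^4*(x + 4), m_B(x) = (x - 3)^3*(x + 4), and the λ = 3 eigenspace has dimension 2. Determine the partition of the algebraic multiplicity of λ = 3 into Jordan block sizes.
Block sizes for λ = 3: [3, 1]

Step 1 — from the characteristic polynomial, algebraic multiplicity of λ = 3 is 4. From dim ker(B − (3)·I) = 2, there are exactly 2 Jordan blocks for λ = 3.
Step 2 — from the minimal polynomial, the factor (x − 3)^3 tells us the largest block for λ = 3 has size 3.
Step 3 — with total size 4, 2 blocks, and largest block 3, the block sizes (in nonincreasing order) are [3, 1].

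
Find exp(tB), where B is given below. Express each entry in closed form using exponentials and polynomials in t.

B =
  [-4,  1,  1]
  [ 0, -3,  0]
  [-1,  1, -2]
e^{tB} =
  [-t*exp(-3*t) + exp(-3*t), t*exp(-3*t), t*exp(-3*t)]
  [0, exp(-3*t), 0]
  [-t*exp(-3*t), t*exp(-3*t), t*exp(-3*t) + exp(-3*t)]

Strategy: write B = P · J · P⁻¹ where J is a Jordan canonical form, so e^{tB} = P · e^{tJ} · P⁻¹, and e^{tJ} can be computed block-by-block.

B has Jordan form
J =
  [-3,  1,  0]
  [ 0, -3,  0]
  [ 0,  0, -3]
(up to reordering of blocks).

Per-block formulas:
  For a 1×1 block at λ = -3: exp(t · [-3]) = [e^(-3t)].
  For a 2×2 Jordan block J_2(-3): exp(t · J_2(-3)) = e^(-3t)·(I + t·N), where N is the 2×2 nilpotent shift.

After assembling e^{tJ} and conjugating by P, we get:

e^{tB} =
  [-t*exp(-3*t) + exp(-3*t), t*exp(-3*t), t*exp(-3*t)]
  [0, exp(-3*t), 0]
  [-t*exp(-3*t), t*exp(-3*t), t*exp(-3*t) + exp(-3*t)]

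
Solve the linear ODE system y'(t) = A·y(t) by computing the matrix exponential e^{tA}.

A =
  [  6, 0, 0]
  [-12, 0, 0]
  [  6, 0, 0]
e^{tA} =
  [exp(6*t), 0, 0]
  [2 - 2*exp(6*t), 1, 0]
  [exp(6*t) - 1, 0, 1]

Strategy: write A = P · J · P⁻¹ where J is a Jordan canonical form, so e^{tA} = P · e^{tJ} · P⁻¹, and e^{tJ} can be computed block-by-block.

A has Jordan form
J =
  [0, 0, 0]
  [0, 0, 0]
  [0, 0, 6]
(up to reordering of blocks).

Per-block formulas:
  For a 1×1 block at λ = 6: exp(t · [6]) = [e^(6t)].
  For a 1×1 block at λ = 0: exp(t · [0]) = [e^(0t)].

After assembling e^{tJ} and conjugating by P, we get:

e^{tA} =
  [exp(6*t), 0, 0]
  [2 - 2*exp(6*t), 1, 0]
  [exp(6*t) - 1, 0, 1]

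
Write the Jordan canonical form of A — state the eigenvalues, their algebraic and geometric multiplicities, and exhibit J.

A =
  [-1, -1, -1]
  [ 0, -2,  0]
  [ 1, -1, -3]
J_2(-2) ⊕ J_1(-2)

The characteristic polynomial is
  det(x·I − A) = x^3 + 6*x^2 + 12*x + 8 = (x + 2)^3

Eigenvalues and multiplicities (the geometric multiplicity of λ is n − rank(A − λI), which equals the number of Jordan blocks for λ):
  λ = -2: algebraic multiplicity = 3, geometric multiplicity = 2

Determining the block sizes for each eigenvalue:
  λ = -2: 2 blocks summing to 3 forces exactly one block of size 2 and the rest size 1 → block sizes [2, 1]

Assembling the blocks gives a Jordan form
J =
  [-2,  1,  0]
  [ 0, -2,  0]
  [ 0,  0, -2]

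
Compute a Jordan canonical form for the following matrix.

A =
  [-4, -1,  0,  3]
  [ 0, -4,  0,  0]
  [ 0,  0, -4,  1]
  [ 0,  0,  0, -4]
J_2(-4) ⊕ J_2(-4)

The characteristic polynomial is
  det(x·I − A) = x^4 + 16*x^3 + 96*x^2 + 256*x + 256 = (x + 4)^4

Eigenvalues and multiplicities (the geometric multiplicity of λ is n − rank(A − λI), which equals the number of Jordan blocks for λ):
  λ = -4: algebraic multiplicity = 4, geometric multiplicity = 2

Determining the block sizes for each eigenvalue:
  λ = -4: with am = 4 and gm = 2, the partition is not yet determined (e.g. several partitions of 4 into 2 parts exist). Let N = A − (-4)·I. Computing rank(N^1) = 2, rank(N^2) = 0; the number of blocks of size ≥ j is rank(N^{j−1}) − rank(N^j), giving [2, 2]. So we have 2 block(s) of size 2 → block sizes [2, 2]

Assembling the blocks gives a Jordan form
J =
  [-4,  1,  0,  0]
  [ 0, -4,  0,  0]
  [ 0,  0, -4,  1]
  [ 0,  0,  0, -4]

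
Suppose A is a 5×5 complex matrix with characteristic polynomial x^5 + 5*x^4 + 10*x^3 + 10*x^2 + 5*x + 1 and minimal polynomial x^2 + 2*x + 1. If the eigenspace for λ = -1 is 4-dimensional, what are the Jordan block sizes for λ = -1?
Block sizes for λ = -1: [2, 1, 1, 1]

Step 1 — from the characteristic polynomial, algebraic multiplicity of λ = -1 is 5. From dim ker(A − (-1)·I) = 4, there are exactly 4 Jordan blocks for λ = -1.
Step 2 — from the minimal polynomial, the factor (x + 1)^2 tells us the largest block for λ = -1 has size 2.
Step 3 — with total size 5, 4 blocks, and largest block 2, the block sizes (in nonincreasing order) are [2, 1, 1, 1].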